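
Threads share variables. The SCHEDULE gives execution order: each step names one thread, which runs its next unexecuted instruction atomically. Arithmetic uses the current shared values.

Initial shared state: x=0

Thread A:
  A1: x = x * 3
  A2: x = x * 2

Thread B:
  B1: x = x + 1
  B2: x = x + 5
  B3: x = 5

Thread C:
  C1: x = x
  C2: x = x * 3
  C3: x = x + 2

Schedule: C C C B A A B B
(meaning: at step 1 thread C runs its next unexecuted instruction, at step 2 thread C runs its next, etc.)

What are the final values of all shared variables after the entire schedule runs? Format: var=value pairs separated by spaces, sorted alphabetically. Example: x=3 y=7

Answer: x=5

Derivation:
Step 1: thread C executes C1 (x = x). Shared: x=0. PCs: A@0 B@0 C@1
Step 2: thread C executes C2 (x = x * 3). Shared: x=0. PCs: A@0 B@0 C@2
Step 3: thread C executes C3 (x = x + 2). Shared: x=2. PCs: A@0 B@0 C@3
Step 4: thread B executes B1 (x = x + 1). Shared: x=3. PCs: A@0 B@1 C@3
Step 5: thread A executes A1 (x = x * 3). Shared: x=9. PCs: A@1 B@1 C@3
Step 6: thread A executes A2 (x = x * 2). Shared: x=18. PCs: A@2 B@1 C@3
Step 7: thread B executes B2 (x = x + 5). Shared: x=23. PCs: A@2 B@2 C@3
Step 8: thread B executes B3 (x = 5). Shared: x=5. PCs: A@2 B@3 C@3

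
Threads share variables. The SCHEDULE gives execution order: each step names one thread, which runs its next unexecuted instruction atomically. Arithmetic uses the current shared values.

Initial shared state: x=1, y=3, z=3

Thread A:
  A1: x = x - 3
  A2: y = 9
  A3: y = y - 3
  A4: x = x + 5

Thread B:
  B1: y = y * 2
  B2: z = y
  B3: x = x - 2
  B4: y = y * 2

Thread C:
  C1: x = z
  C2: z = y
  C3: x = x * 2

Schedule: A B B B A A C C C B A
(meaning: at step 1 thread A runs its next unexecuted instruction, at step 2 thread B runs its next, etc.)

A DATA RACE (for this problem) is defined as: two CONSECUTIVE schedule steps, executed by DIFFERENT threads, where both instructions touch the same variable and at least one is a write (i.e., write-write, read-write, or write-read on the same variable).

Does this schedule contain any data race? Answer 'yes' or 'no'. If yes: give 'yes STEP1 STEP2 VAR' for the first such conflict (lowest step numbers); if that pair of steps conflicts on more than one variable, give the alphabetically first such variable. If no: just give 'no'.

Answer: no

Derivation:
Steps 1,2: A(r=x,w=x) vs B(r=y,w=y). No conflict.
Steps 2,3: same thread (B). No race.
Steps 3,4: same thread (B). No race.
Steps 4,5: B(r=x,w=x) vs A(r=-,w=y). No conflict.
Steps 5,6: same thread (A). No race.
Steps 6,7: A(r=y,w=y) vs C(r=z,w=x). No conflict.
Steps 7,8: same thread (C). No race.
Steps 8,9: same thread (C). No race.
Steps 9,10: C(r=x,w=x) vs B(r=y,w=y). No conflict.
Steps 10,11: B(r=y,w=y) vs A(r=x,w=x). No conflict.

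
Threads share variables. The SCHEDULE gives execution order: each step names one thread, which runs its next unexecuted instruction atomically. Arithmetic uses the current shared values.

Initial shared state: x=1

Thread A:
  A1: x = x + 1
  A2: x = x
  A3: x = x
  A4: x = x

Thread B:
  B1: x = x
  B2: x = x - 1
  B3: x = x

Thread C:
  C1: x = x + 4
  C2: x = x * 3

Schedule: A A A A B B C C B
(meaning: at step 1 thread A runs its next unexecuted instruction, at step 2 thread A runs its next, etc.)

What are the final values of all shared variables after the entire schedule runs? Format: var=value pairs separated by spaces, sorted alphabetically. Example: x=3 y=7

Answer: x=15

Derivation:
Step 1: thread A executes A1 (x = x + 1). Shared: x=2. PCs: A@1 B@0 C@0
Step 2: thread A executes A2 (x = x). Shared: x=2. PCs: A@2 B@0 C@0
Step 3: thread A executes A3 (x = x). Shared: x=2. PCs: A@3 B@0 C@0
Step 4: thread A executes A4 (x = x). Shared: x=2. PCs: A@4 B@0 C@0
Step 5: thread B executes B1 (x = x). Shared: x=2. PCs: A@4 B@1 C@0
Step 6: thread B executes B2 (x = x - 1). Shared: x=1. PCs: A@4 B@2 C@0
Step 7: thread C executes C1 (x = x + 4). Shared: x=5. PCs: A@4 B@2 C@1
Step 8: thread C executes C2 (x = x * 3). Shared: x=15. PCs: A@4 B@2 C@2
Step 9: thread B executes B3 (x = x). Shared: x=15. PCs: A@4 B@3 C@2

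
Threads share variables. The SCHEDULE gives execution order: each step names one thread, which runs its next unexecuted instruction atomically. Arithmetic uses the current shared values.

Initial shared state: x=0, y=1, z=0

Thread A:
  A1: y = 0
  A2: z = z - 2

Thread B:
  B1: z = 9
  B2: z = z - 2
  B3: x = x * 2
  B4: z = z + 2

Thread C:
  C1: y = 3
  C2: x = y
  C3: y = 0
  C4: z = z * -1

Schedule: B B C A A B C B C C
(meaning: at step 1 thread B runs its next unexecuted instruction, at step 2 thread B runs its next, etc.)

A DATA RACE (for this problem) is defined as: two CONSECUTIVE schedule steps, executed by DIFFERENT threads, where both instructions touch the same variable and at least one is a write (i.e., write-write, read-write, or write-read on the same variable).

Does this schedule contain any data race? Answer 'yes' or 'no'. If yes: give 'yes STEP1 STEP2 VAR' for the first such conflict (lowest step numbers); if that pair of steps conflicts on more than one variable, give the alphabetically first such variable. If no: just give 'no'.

Answer: yes 3 4 y

Derivation:
Steps 1,2: same thread (B). No race.
Steps 2,3: B(r=z,w=z) vs C(r=-,w=y). No conflict.
Steps 3,4: C(y = 3) vs A(y = 0). RACE on y (W-W).
Steps 4,5: same thread (A). No race.
Steps 5,6: A(r=z,w=z) vs B(r=x,w=x). No conflict.
Steps 6,7: B(x = x * 2) vs C(x = y). RACE on x (W-W).
Steps 7,8: C(r=y,w=x) vs B(r=z,w=z). No conflict.
Steps 8,9: B(r=z,w=z) vs C(r=-,w=y). No conflict.
Steps 9,10: same thread (C). No race.
First conflict at steps 3,4.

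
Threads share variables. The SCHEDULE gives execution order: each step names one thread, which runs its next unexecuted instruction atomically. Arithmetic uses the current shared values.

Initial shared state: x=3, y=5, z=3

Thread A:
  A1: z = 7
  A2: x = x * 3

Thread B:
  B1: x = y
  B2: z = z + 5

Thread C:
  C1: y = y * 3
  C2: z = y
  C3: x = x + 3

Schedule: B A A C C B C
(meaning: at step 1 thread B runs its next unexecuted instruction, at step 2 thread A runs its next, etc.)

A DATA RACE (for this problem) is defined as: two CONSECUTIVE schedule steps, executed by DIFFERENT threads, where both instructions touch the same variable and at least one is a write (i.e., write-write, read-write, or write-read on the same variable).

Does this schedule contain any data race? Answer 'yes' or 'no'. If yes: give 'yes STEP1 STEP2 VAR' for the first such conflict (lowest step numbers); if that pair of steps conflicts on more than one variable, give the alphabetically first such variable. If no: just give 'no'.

Answer: yes 5 6 z

Derivation:
Steps 1,2: B(r=y,w=x) vs A(r=-,w=z). No conflict.
Steps 2,3: same thread (A). No race.
Steps 3,4: A(r=x,w=x) vs C(r=y,w=y). No conflict.
Steps 4,5: same thread (C). No race.
Steps 5,6: C(z = y) vs B(z = z + 5). RACE on z (W-W).
Steps 6,7: B(r=z,w=z) vs C(r=x,w=x). No conflict.
First conflict at steps 5,6.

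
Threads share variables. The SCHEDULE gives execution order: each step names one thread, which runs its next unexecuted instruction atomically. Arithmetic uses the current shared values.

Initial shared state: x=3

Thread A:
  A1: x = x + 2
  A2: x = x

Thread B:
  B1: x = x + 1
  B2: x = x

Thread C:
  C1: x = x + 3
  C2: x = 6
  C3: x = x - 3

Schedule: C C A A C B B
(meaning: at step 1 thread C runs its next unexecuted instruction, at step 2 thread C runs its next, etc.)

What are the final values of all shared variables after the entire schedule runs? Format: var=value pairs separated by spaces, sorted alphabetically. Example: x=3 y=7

Answer: x=6

Derivation:
Step 1: thread C executes C1 (x = x + 3). Shared: x=6. PCs: A@0 B@0 C@1
Step 2: thread C executes C2 (x = 6). Shared: x=6. PCs: A@0 B@0 C@2
Step 3: thread A executes A1 (x = x + 2). Shared: x=8. PCs: A@1 B@0 C@2
Step 4: thread A executes A2 (x = x). Shared: x=8. PCs: A@2 B@0 C@2
Step 5: thread C executes C3 (x = x - 3). Shared: x=5. PCs: A@2 B@0 C@3
Step 6: thread B executes B1 (x = x + 1). Shared: x=6. PCs: A@2 B@1 C@3
Step 7: thread B executes B2 (x = x). Shared: x=6. PCs: A@2 B@2 C@3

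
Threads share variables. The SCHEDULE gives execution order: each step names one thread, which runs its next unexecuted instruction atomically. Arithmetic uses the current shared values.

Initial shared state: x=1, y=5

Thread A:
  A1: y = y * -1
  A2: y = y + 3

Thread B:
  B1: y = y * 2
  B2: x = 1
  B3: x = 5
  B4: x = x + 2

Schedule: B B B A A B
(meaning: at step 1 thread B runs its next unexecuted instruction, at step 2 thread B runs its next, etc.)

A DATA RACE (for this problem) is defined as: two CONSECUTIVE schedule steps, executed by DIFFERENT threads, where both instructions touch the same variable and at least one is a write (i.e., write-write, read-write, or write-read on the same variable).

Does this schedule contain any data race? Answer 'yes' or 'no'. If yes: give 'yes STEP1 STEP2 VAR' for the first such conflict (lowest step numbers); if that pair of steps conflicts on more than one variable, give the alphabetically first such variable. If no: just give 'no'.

Steps 1,2: same thread (B). No race.
Steps 2,3: same thread (B). No race.
Steps 3,4: B(r=-,w=x) vs A(r=y,w=y). No conflict.
Steps 4,5: same thread (A). No race.
Steps 5,6: A(r=y,w=y) vs B(r=x,w=x). No conflict.

Answer: no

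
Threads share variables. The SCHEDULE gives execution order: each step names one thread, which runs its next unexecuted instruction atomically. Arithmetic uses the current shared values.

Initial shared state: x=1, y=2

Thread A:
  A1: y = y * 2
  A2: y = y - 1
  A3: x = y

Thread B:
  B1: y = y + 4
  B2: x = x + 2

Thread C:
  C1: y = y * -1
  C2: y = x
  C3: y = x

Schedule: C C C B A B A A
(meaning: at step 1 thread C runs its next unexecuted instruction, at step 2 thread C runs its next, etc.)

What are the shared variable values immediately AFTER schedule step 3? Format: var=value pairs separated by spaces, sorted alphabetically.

Step 1: thread C executes C1 (y = y * -1). Shared: x=1 y=-2. PCs: A@0 B@0 C@1
Step 2: thread C executes C2 (y = x). Shared: x=1 y=1. PCs: A@0 B@0 C@2
Step 3: thread C executes C3 (y = x). Shared: x=1 y=1. PCs: A@0 B@0 C@3

Answer: x=1 y=1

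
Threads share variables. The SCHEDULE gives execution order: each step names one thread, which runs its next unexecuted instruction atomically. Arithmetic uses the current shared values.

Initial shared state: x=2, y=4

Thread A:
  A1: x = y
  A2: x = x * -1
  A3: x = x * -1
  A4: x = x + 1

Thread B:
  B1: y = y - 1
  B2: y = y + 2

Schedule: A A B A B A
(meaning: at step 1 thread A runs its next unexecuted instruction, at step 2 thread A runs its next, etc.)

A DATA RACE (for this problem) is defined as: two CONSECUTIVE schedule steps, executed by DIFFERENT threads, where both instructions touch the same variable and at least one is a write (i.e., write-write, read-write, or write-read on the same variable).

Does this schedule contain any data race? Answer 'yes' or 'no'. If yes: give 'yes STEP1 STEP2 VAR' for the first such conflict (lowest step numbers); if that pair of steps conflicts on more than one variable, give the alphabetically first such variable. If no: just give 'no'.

Answer: no

Derivation:
Steps 1,2: same thread (A). No race.
Steps 2,3: A(r=x,w=x) vs B(r=y,w=y). No conflict.
Steps 3,4: B(r=y,w=y) vs A(r=x,w=x). No conflict.
Steps 4,5: A(r=x,w=x) vs B(r=y,w=y). No conflict.
Steps 5,6: B(r=y,w=y) vs A(r=x,w=x). No conflict.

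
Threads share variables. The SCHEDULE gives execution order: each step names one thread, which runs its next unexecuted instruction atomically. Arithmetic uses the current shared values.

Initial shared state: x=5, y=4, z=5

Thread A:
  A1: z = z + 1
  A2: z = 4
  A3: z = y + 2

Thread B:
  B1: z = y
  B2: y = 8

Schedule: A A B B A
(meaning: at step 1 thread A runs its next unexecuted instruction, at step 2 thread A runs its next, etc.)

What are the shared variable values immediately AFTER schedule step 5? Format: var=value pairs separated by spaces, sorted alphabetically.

Step 1: thread A executes A1 (z = z + 1). Shared: x=5 y=4 z=6. PCs: A@1 B@0
Step 2: thread A executes A2 (z = 4). Shared: x=5 y=4 z=4. PCs: A@2 B@0
Step 3: thread B executes B1 (z = y). Shared: x=5 y=4 z=4. PCs: A@2 B@1
Step 4: thread B executes B2 (y = 8). Shared: x=5 y=8 z=4. PCs: A@2 B@2
Step 5: thread A executes A3 (z = y + 2). Shared: x=5 y=8 z=10. PCs: A@3 B@2

Answer: x=5 y=8 z=10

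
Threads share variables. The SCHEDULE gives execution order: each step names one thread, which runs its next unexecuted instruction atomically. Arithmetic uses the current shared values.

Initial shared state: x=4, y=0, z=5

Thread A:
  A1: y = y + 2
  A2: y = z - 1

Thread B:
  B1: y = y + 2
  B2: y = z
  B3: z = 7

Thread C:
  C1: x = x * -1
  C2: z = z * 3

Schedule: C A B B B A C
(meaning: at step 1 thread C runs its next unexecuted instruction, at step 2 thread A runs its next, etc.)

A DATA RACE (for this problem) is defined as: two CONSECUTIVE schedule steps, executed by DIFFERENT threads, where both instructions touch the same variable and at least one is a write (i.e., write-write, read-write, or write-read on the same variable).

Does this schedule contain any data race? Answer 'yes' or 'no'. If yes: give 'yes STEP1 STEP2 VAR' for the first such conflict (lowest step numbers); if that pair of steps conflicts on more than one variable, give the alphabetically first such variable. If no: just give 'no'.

Answer: yes 2 3 y

Derivation:
Steps 1,2: C(r=x,w=x) vs A(r=y,w=y). No conflict.
Steps 2,3: A(y = y + 2) vs B(y = y + 2). RACE on y (W-W).
Steps 3,4: same thread (B). No race.
Steps 4,5: same thread (B). No race.
Steps 5,6: B(z = 7) vs A(y = z - 1). RACE on z (W-R).
Steps 6,7: A(y = z - 1) vs C(z = z * 3). RACE on z (R-W).
First conflict at steps 2,3.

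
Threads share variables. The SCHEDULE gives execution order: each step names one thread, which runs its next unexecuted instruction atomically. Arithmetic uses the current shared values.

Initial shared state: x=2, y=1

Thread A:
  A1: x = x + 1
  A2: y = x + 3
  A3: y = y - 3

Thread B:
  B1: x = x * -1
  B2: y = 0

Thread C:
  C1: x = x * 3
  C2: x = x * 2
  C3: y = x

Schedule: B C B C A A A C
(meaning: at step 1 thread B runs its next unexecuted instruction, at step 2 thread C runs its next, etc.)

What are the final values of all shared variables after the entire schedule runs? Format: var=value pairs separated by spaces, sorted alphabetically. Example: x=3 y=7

Step 1: thread B executes B1 (x = x * -1). Shared: x=-2 y=1. PCs: A@0 B@1 C@0
Step 2: thread C executes C1 (x = x * 3). Shared: x=-6 y=1. PCs: A@0 B@1 C@1
Step 3: thread B executes B2 (y = 0). Shared: x=-6 y=0. PCs: A@0 B@2 C@1
Step 4: thread C executes C2 (x = x * 2). Shared: x=-12 y=0. PCs: A@0 B@2 C@2
Step 5: thread A executes A1 (x = x + 1). Shared: x=-11 y=0. PCs: A@1 B@2 C@2
Step 6: thread A executes A2 (y = x + 3). Shared: x=-11 y=-8. PCs: A@2 B@2 C@2
Step 7: thread A executes A3 (y = y - 3). Shared: x=-11 y=-11. PCs: A@3 B@2 C@2
Step 8: thread C executes C3 (y = x). Shared: x=-11 y=-11. PCs: A@3 B@2 C@3

Answer: x=-11 y=-11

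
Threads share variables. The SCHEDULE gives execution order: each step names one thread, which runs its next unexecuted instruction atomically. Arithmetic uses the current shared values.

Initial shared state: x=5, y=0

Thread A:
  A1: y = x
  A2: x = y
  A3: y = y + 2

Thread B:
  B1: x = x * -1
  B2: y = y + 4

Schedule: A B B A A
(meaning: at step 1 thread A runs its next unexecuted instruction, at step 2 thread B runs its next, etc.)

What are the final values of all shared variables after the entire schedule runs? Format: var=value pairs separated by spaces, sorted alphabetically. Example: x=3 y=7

Step 1: thread A executes A1 (y = x). Shared: x=5 y=5. PCs: A@1 B@0
Step 2: thread B executes B1 (x = x * -1). Shared: x=-5 y=5. PCs: A@1 B@1
Step 3: thread B executes B2 (y = y + 4). Shared: x=-5 y=9. PCs: A@1 B@2
Step 4: thread A executes A2 (x = y). Shared: x=9 y=9. PCs: A@2 B@2
Step 5: thread A executes A3 (y = y + 2). Shared: x=9 y=11. PCs: A@3 B@2

Answer: x=9 y=11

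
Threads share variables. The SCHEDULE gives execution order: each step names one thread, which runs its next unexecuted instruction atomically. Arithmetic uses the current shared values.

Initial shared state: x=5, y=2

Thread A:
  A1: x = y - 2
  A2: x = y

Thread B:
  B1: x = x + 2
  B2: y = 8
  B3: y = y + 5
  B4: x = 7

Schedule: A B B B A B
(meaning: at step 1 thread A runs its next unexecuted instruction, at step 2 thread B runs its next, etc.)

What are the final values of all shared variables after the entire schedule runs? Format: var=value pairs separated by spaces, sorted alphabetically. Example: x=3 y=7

Step 1: thread A executes A1 (x = y - 2). Shared: x=0 y=2. PCs: A@1 B@0
Step 2: thread B executes B1 (x = x + 2). Shared: x=2 y=2. PCs: A@1 B@1
Step 3: thread B executes B2 (y = 8). Shared: x=2 y=8. PCs: A@1 B@2
Step 4: thread B executes B3 (y = y + 5). Shared: x=2 y=13. PCs: A@1 B@3
Step 5: thread A executes A2 (x = y). Shared: x=13 y=13. PCs: A@2 B@3
Step 6: thread B executes B4 (x = 7). Shared: x=7 y=13. PCs: A@2 B@4

Answer: x=7 y=13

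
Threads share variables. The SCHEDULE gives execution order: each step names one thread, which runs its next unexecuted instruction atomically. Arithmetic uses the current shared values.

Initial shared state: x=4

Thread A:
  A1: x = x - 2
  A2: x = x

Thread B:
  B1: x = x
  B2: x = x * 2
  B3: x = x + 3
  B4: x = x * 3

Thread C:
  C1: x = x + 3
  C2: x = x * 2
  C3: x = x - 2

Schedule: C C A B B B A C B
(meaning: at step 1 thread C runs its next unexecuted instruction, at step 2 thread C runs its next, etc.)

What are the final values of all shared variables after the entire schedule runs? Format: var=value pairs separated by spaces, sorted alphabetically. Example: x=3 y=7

Answer: x=75

Derivation:
Step 1: thread C executes C1 (x = x + 3). Shared: x=7. PCs: A@0 B@0 C@1
Step 2: thread C executes C2 (x = x * 2). Shared: x=14. PCs: A@0 B@0 C@2
Step 3: thread A executes A1 (x = x - 2). Shared: x=12. PCs: A@1 B@0 C@2
Step 4: thread B executes B1 (x = x). Shared: x=12. PCs: A@1 B@1 C@2
Step 5: thread B executes B2 (x = x * 2). Shared: x=24. PCs: A@1 B@2 C@2
Step 6: thread B executes B3 (x = x + 3). Shared: x=27. PCs: A@1 B@3 C@2
Step 7: thread A executes A2 (x = x). Shared: x=27. PCs: A@2 B@3 C@2
Step 8: thread C executes C3 (x = x - 2). Shared: x=25. PCs: A@2 B@3 C@3
Step 9: thread B executes B4 (x = x * 3). Shared: x=75. PCs: A@2 B@4 C@3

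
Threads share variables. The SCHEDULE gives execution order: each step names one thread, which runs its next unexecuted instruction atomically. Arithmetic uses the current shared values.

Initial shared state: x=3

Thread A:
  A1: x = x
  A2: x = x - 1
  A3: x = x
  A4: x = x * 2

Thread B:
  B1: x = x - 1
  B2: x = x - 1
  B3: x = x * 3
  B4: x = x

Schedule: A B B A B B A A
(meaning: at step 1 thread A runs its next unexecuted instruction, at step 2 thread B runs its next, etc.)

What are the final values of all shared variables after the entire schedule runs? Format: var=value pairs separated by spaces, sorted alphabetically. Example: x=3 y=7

Answer: x=0

Derivation:
Step 1: thread A executes A1 (x = x). Shared: x=3. PCs: A@1 B@0
Step 2: thread B executes B1 (x = x - 1). Shared: x=2. PCs: A@1 B@1
Step 3: thread B executes B2 (x = x - 1). Shared: x=1. PCs: A@1 B@2
Step 4: thread A executes A2 (x = x - 1). Shared: x=0. PCs: A@2 B@2
Step 5: thread B executes B3 (x = x * 3). Shared: x=0. PCs: A@2 B@3
Step 6: thread B executes B4 (x = x). Shared: x=0. PCs: A@2 B@4
Step 7: thread A executes A3 (x = x). Shared: x=0. PCs: A@3 B@4
Step 8: thread A executes A4 (x = x * 2). Shared: x=0. PCs: A@4 B@4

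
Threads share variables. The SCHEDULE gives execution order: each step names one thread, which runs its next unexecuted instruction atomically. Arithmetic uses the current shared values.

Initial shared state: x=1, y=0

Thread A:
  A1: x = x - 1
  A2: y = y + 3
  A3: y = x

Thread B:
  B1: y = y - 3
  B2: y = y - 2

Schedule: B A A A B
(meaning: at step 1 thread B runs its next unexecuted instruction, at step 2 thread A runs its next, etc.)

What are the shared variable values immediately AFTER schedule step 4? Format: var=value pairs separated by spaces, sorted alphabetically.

Step 1: thread B executes B1 (y = y - 3). Shared: x=1 y=-3. PCs: A@0 B@1
Step 2: thread A executes A1 (x = x - 1). Shared: x=0 y=-3. PCs: A@1 B@1
Step 3: thread A executes A2 (y = y + 3). Shared: x=0 y=0. PCs: A@2 B@1
Step 4: thread A executes A3 (y = x). Shared: x=0 y=0. PCs: A@3 B@1

Answer: x=0 y=0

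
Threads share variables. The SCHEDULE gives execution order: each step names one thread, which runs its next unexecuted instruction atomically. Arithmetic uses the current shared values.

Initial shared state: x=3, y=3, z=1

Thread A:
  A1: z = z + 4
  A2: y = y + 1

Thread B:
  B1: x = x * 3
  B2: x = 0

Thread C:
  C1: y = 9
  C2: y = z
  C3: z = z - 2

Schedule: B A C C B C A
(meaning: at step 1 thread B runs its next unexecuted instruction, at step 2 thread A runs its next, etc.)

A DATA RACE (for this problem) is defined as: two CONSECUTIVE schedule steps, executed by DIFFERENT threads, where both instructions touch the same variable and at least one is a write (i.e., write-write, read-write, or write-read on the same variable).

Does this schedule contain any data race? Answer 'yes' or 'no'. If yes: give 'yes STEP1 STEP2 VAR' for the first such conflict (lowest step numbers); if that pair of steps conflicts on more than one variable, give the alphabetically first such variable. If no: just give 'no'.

Steps 1,2: B(r=x,w=x) vs A(r=z,w=z). No conflict.
Steps 2,3: A(r=z,w=z) vs C(r=-,w=y). No conflict.
Steps 3,4: same thread (C). No race.
Steps 4,5: C(r=z,w=y) vs B(r=-,w=x). No conflict.
Steps 5,6: B(r=-,w=x) vs C(r=z,w=z). No conflict.
Steps 6,7: C(r=z,w=z) vs A(r=y,w=y). No conflict.

Answer: no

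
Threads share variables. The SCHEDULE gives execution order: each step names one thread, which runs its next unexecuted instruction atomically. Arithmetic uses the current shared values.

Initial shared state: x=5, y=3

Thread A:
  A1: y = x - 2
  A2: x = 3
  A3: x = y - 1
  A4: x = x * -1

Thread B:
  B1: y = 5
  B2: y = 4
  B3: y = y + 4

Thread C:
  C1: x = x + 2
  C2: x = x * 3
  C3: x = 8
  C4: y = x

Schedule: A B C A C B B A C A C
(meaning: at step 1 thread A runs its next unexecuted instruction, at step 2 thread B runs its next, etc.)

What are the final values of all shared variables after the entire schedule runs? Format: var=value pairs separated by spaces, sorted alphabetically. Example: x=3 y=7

Step 1: thread A executes A1 (y = x - 2). Shared: x=5 y=3. PCs: A@1 B@0 C@0
Step 2: thread B executes B1 (y = 5). Shared: x=5 y=5. PCs: A@1 B@1 C@0
Step 3: thread C executes C1 (x = x + 2). Shared: x=7 y=5. PCs: A@1 B@1 C@1
Step 4: thread A executes A2 (x = 3). Shared: x=3 y=5. PCs: A@2 B@1 C@1
Step 5: thread C executes C2 (x = x * 3). Shared: x=9 y=5. PCs: A@2 B@1 C@2
Step 6: thread B executes B2 (y = 4). Shared: x=9 y=4. PCs: A@2 B@2 C@2
Step 7: thread B executes B3 (y = y + 4). Shared: x=9 y=8. PCs: A@2 B@3 C@2
Step 8: thread A executes A3 (x = y - 1). Shared: x=7 y=8. PCs: A@3 B@3 C@2
Step 9: thread C executes C3 (x = 8). Shared: x=8 y=8. PCs: A@3 B@3 C@3
Step 10: thread A executes A4 (x = x * -1). Shared: x=-8 y=8. PCs: A@4 B@3 C@3
Step 11: thread C executes C4 (y = x). Shared: x=-8 y=-8. PCs: A@4 B@3 C@4

Answer: x=-8 y=-8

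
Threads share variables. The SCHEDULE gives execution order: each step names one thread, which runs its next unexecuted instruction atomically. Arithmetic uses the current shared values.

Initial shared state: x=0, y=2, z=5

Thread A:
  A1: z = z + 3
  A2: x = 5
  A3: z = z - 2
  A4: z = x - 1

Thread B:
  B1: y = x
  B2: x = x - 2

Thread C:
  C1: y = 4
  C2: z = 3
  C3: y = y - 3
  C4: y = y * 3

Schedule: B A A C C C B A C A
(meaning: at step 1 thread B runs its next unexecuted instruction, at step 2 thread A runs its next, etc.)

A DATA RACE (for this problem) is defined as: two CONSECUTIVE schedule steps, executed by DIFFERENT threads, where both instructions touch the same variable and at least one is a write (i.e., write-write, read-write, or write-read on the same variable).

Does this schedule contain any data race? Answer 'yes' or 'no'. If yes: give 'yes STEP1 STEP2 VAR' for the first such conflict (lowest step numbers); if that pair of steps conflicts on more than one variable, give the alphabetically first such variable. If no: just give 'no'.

Steps 1,2: B(r=x,w=y) vs A(r=z,w=z). No conflict.
Steps 2,3: same thread (A). No race.
Steps 3,4: A(r=-,w=x) vs C(r=-,w=y). No conflict.
Steps 4,5: same thread (C). No race.
Steps 5,6: same thread (C). No race.
Steps 6,7: C(r=y,w=y) vs B(r=x,w=x). No conflict.
Steps 7,8: B(r=x,w=x) vs A(r=z,w=z). No conflict.
Steps 8,9: A(r=z,w=z) vs C(r=y,w=y). No conflict.
Steps 9,10: C(r=y,w=y) vs A(r=x,w=z). No conflict.

Answer: no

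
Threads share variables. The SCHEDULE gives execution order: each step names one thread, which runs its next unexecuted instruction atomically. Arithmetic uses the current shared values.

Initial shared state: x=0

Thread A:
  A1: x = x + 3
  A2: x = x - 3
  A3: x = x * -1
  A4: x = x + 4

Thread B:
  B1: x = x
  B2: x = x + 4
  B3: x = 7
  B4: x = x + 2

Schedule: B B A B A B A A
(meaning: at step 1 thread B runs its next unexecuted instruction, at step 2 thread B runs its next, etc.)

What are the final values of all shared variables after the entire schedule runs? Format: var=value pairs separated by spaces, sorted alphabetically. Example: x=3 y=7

Step 1: thread B executes B1 (x = x). Shared: x=0. PCs: A@0 B@1
Step 2: thread B executes B2 (x = x + 4). Shared: x=4. PCs: A@0 B@2
Step 3: thread A executes A1 (x = x + 3). Shared: x=7. PCs: A@1 B@2
Step 4: thread B executes B3 (x = 7). Shared: x=7. PCs: A@1 B@3
Step 5: thread A executes A2 (x = x - 3). Shared: x=4. PCs: A@2 B@3
Step 6: thread B executes B4 (x = x + 2). Shared: x=6. PCs: A@2 B@4
Step 7: thread A executes A3 (x = x * -1). Shared: x=-6. PCs: A@3 B@4
Step 8: thread A executes A4 (x = x + 4). Shared: x=-2. PCs: A@4 B@4

Answer: x=-2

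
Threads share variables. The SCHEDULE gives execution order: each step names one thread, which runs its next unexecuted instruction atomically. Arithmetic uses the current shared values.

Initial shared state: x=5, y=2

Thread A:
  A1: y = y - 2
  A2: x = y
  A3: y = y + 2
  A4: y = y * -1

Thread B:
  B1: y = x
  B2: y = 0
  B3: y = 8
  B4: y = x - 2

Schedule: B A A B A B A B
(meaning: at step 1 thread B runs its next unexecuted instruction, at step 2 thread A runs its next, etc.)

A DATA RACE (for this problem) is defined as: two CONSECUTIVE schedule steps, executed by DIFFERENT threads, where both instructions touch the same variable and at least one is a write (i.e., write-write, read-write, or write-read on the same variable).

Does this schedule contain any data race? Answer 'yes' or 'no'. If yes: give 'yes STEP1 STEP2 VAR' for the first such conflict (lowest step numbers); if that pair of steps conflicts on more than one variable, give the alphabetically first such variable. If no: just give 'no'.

Steps 1,2: B(y = x) vs A(y = y - 2). RACE on y (W-W).
Steps 2,3: same thread (A). No race.
Steps 3,4: A(x = y) vs B(y = 0). RACE on y (R-W).
Steps 4,5: B(y = 0) vs A(y = y + 2). RACE on y (W-W).
Steps 5,6: A(y = y + 2) vs B(y = 8). RACE on y (W-W).
Steps 6,7: B(y = 8) vs A(y = y * -1). RACE on y (W-W).
Steps 7,8: A(y = y * -1) vs B(y = x - 2). RACE on y (W-W).
First conflict at steps 1,2.

Answer: yes 1 2 y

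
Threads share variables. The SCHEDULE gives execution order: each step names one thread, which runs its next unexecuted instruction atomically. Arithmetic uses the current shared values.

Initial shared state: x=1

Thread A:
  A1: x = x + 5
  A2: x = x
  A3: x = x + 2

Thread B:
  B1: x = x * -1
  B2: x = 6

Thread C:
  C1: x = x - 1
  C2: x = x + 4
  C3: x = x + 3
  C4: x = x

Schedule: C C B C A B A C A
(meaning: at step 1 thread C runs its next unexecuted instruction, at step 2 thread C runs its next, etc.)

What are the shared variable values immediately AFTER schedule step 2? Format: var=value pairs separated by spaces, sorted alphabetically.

Answer: x=4

Derivation:
Step 1: thread C executes C1 (x = x - 1). Shared: x=0. PCs: A@0 B@0 C@1
Step 2: thread C executes C2 (x = x + 4). Shared: x=4. PCs: A@0 B@0 C@2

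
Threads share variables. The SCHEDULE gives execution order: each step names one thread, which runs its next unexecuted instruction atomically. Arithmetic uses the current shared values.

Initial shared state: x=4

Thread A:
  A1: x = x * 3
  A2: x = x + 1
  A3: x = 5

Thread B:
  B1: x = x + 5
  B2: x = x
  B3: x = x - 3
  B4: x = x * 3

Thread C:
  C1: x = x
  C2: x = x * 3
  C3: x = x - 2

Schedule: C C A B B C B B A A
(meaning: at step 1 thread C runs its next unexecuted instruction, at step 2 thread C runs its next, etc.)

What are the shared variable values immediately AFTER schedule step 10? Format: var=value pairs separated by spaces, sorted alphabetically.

Step 1: thread C executes C1 (x = x). Shared: x=4. PCs: A@0 B@0 C@1
Step 2: thread C executes C2 (x = x * 3). Shared: x=12. PCs: A@0 B@0 C@2
Step 3: thread A executes A1 (x = x * 3). Shared: x=36. PCs: A@1 B@0 C@2
Step 4: thread B executes B1 (x = x + 5). Shared: x=41. PCs: A@1 B@1 C@2
Step 5: thread B executes B2 (x = x). Shared: x=41. PCs: A@1 B@2 C@2
Step 6: thread C executes C3 (x = x - 2). Shared: x=39. PCs: A@1 B@2 C@3
Step 7: thread B executes B3 (x = x - 3). Shared: x=36. PCs: A@1 B@3 C@3
Step 8: thread B executes B4 (x = x * 3). Shared: x=108. PCs: A@1 B@4 C@3
Step 9: thread A executes A2 (x = x + 1). Shared: x=109. PCs: A@2 B@4 C@3
Step 10: thread A executes A3 (x = 5). Shared: x=5. PCs: A@3 B@4 C@3

Answer: x=5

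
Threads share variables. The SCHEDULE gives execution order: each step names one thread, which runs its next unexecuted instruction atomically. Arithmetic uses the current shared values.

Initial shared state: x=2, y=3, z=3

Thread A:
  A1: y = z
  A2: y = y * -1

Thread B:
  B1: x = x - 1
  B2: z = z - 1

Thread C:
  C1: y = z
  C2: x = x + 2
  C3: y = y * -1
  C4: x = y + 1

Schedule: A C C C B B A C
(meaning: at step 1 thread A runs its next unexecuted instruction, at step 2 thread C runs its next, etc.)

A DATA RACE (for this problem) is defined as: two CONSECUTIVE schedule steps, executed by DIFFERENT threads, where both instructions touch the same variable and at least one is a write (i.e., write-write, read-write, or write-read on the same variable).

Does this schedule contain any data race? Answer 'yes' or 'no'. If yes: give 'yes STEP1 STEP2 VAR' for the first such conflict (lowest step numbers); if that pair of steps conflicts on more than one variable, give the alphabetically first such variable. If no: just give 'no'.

Answer: yes 1 2 y

Derivation:
Steps 1,2: A(y = z) vs C(y = z). RACE on y (W-W).
Steps 2,3: same thread (C). No race.
Steps 3,4: same thread (C). No race.
Steps 4,5: C(r=y,w=y) vs B(r=x,w=x). No conflict.
Steps 5,6: same thread (B). No race.
Steps 6,7: B(r=z,w=z) vs A(r=y,w=y). No conflict.
Steps 7,8: A(y = y * -1) vs C(x = y + 1). RACE on y (W-R).
First conflict at steps 1,2.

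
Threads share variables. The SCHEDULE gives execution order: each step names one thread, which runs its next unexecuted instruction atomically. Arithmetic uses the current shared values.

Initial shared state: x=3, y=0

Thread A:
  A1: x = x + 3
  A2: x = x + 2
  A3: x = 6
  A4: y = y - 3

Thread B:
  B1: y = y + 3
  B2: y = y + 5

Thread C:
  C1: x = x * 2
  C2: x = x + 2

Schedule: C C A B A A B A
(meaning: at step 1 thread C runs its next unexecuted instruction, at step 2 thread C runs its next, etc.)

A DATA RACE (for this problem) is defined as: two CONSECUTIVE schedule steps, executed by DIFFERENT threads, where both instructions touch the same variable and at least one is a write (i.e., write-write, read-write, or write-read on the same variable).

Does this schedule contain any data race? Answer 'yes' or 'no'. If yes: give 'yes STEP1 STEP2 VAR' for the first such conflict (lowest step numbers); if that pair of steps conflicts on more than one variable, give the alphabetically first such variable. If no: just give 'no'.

Answer: yes 2 3 x

Derivation:
Steps 1,2: same thread (C). No race.
Steps 2,3: C(x = x + 2) vs A(x = x + 3). RACE on x (W-W).
Steps 3,4: A(r=x,w=x) vs B(r=y,w=y). No conflict.
Steps 4,5: B(r=y,w=y) vs A(r=x,w=x). No conflict.
Steps 5,6: same thread (A). No race.
Steps 6,7: A(r=-,w=x) vs B(r=y,w=y). No conflict.
Steps 7,8: B(y = y + 5) vs A(y = y - 3). RACE on y (W-W).
First conflict at steps 2,3.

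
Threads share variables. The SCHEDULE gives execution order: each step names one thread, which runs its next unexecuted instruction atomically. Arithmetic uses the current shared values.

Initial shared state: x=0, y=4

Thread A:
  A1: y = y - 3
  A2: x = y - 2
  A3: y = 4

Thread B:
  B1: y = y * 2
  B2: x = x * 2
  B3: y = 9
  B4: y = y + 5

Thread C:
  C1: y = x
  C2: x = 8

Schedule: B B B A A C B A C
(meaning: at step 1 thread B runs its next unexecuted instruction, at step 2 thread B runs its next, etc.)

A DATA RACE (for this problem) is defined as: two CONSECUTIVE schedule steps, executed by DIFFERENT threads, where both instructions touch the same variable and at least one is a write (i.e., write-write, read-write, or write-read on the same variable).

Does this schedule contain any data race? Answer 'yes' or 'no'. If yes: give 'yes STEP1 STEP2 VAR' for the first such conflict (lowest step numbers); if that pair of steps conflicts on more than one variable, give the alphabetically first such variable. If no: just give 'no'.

Steps 1,2: same thread (B). No race.
Steps 2,3: same thread (B). No race.
Steps 3,4: B(y = 9) vs A(y = y - 3). RACE on y (W-W).
Steps 4,5: same thread (A). No race.
Steps 5,6: A(x = y - 2) vs C(y = x). RACE on x (W-R), y (R-W). Multiple vars; alphabetically first is x.
Steps 6,7: C(y = x) vs B(y = y + 5). RACE on y (W-W).
Steps 7,8: B(y = y + 5) vs A(y = 4). RACE on y (W-W).
Steps 8,9: A(r=-,w=y) vs C(r=-,w=x). No conflict.
First conflict at steps 3,4.

Answer: yes 3 4 y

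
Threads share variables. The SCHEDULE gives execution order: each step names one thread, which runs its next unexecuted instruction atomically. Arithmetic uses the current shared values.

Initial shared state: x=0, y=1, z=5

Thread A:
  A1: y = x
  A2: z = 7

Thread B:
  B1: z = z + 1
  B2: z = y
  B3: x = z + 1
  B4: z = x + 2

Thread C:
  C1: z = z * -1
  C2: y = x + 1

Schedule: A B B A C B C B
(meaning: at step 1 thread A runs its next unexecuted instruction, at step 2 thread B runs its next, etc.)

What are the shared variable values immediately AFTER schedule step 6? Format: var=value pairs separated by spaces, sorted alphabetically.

Step 1: thread A executes A1 (y = x). Shared: x=0 y=0 z=5. PCs: A@1 B@0 C@0
Step 2: thread B executes B1 (z = z + 1). Shared: x=0 y=0 z=6. PCs: A@1 B@1 C@0
Step 3: thread B executes B2 (z = y). Shared: x=0 y=0 z=0. PCs: A@1 B@2 C@0
Step 4: thread A executes A2 (z = 7). Shared: x=0 y=0 z=7. PCs: A@2 B@2 C@0
Step 5: thread C executes C1 (z = z * -1). Shared: x=0 y=0 z=-7. PCs: A@2 B@2 C@1
Step 6: thread B executes B3 (x = z + 1). Shared: x=-6 y=0 z=-7. PCs: A@2 B@3 C@1

Answer: x=-6 y=0 z=-7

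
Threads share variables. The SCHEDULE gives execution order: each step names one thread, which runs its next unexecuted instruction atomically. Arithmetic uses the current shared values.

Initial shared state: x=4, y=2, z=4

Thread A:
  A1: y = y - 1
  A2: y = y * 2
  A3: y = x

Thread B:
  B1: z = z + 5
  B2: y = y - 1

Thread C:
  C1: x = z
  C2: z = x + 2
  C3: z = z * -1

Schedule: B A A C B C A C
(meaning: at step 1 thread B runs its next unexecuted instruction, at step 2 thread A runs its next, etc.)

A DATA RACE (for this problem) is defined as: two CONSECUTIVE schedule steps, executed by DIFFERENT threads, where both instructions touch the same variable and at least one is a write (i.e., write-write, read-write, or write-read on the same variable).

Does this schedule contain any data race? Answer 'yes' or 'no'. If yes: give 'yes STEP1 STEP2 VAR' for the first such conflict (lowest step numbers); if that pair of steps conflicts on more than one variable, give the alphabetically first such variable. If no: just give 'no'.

Steps 1,2: B(r=z,w=z) vs A(r=y,w=y). No conflict.
Steps 2,3: same thread (A). No race.
Steps 3,4: A(r=y,w=y) vs C(r=z,w=x). No conflict.
Steps 4,5: C(r=z,w=x) vs B(r=y,w=y). No conflict.
Steps 5,6: B(r=y,w=y) vs C(r=x,w=z). No conflict.
Steps 6,7: C(r=x,w=z) vs A(r=x,w=y). No conflict.
Steps 7,8: A(r=x,w=y) vs C(r=z,w=z). No conflict.

Answer: no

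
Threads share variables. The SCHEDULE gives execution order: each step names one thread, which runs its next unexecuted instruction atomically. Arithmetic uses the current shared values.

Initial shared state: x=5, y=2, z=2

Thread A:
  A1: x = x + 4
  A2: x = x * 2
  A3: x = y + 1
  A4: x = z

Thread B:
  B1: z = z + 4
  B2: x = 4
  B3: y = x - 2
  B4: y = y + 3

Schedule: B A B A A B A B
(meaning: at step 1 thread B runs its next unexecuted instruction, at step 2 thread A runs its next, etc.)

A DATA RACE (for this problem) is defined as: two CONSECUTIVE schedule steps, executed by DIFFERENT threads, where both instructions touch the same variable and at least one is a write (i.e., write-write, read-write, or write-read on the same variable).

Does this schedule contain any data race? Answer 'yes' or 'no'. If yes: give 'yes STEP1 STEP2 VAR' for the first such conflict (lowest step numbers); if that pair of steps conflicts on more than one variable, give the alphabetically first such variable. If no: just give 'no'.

Steps 1,2: B(r=z,w=z) vs A(r=x,w=x). No conflict.
Steps 2,3: A(x = x + 4) vs B(x = 4). RACE on x (W-W).
Steps 3,4: B(x = 4) vs A(x = x * 2). RACE on x (W-W).
Steps 4,5: same thread (A). No race.
Steps 5,6: A(x = y + 1) vs B(y = x - 2). RACE on x (W-R), y (R-W). Multiple vars; alphabetically first is x.
Steps 6,7: B(y = x - 2) vs A(x = z). RACE on x (R-W).
Steps 7,8: A(r=z,w=x) vs B(r=y,w=y). No conflict.
First conflict at steps 2,3.

Answer: yes 2 3 x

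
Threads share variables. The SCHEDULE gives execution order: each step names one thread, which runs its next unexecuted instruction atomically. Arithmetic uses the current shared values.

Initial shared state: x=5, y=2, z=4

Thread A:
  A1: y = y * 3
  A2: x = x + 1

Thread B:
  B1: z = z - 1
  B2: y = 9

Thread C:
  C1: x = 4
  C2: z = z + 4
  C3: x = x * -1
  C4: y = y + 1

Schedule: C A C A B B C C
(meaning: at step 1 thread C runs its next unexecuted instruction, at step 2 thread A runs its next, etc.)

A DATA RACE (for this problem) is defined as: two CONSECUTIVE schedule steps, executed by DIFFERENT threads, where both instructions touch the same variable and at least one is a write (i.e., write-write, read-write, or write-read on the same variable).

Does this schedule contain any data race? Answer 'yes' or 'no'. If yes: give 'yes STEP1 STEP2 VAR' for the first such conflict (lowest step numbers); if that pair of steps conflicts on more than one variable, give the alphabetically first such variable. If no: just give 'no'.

Steps 1,2: C(r=-,w=x) vs A(r=y,w=y). No conflict.
Steps 2,3: A(r=y,w=y) vs C(r=z,w=z). No conflict.
Steps 3,4: C(r=z,w=z) vs A(r=x,w=x). No conflict.
Steps 4,5: A(r=x,w=x) vs B(r=z,w=z). No conflict.
Steps 5,6: same thread (B). No race.
Steps 6,7: B(r=-,w=y) vs C(r=x,w=x). No conflict.
Steps 7,8: same thread (C). No race.

Answer: no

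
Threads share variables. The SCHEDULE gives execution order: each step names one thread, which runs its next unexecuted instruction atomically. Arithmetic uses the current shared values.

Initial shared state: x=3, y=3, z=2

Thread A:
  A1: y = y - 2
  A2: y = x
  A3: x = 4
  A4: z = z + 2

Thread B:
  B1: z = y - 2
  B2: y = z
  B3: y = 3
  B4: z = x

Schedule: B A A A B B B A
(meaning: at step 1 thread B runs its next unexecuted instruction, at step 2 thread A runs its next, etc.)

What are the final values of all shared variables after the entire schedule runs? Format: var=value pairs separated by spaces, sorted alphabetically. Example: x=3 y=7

Answer: x=4 y=3 z=6

Derivation:
Step 1: thread B executes B1 (z = y - 2). Shared: x=3 y=3 z=1. PCs: A@0 B@1
Step 2: thread A executes A1 (y = y - 2). Shared: x=3 y=1 z=1. PCs: A@1 B@1
Step 3: thread A executes A2 (y = x). Shared: x=3 y=3 z=1. PCs: A@2 B@1
Step 4: thread A executes A3 (x = 4). Shared: x=4 y=3 z=1. PCs: A@3 B@1
Step 5: thread B executes B2 (y = z). Shared: x=4 y=1 z=1. PCs: A@3 B@2
Step 6: thread B executes B3 (y = 3). Shared: x=4 y=3 z=1. PCs: A@3 B@3
Step 7: thread B executes B4 (z = x). Shared: x=4 y=3 z=4. PCs: A@3 B@4
Step 8: thread A executes A4 (z = z + 2). Shared: x=4 y=3 z=6. PCs: A@4 B@4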